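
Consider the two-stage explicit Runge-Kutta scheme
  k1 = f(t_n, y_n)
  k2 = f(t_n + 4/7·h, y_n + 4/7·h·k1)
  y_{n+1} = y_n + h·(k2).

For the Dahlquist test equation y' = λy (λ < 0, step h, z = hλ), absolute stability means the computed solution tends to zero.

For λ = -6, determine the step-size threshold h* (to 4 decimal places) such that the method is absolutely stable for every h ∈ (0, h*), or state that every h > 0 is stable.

Test eqn y'=λy, z=hλ:
  k1=λy_n ⇒ h·k1=z·y_n;  k2=λ(1+4/7z)y_n ⇒ h·k2=z(1+4/7z)y_n
  y_{n+1}/y_n = 1 + z(1+4/7z) = 1 + z + 4/7z²
  Hence R(z) = 1 + z + 4/7z².

Find x<0 with |R(x)|<1.
x=-0.89: |R|=0.5626
R=1: x+4/7x²=0 ⇒ x=−7/4=-1.7500; min R=1−1/(4·4/7)=0.5625>−1
Confirm numerically:
  x=-1.730: |R|=0.98023 <1
  x=-1.606: |R|=0.86785 <1
  x=-1.360: |R|=0.69691 <1
  x=-1.271: |R|=0.65211 <1
  x=-2.305: |R|=1.73101 >1
  x=-2.165: |R|=1.51341 >1
Stable set (-1.7500, 0).

(-1.7500,0); λ=-6 ⇒ h* = (7/4)/6 = 0.2917.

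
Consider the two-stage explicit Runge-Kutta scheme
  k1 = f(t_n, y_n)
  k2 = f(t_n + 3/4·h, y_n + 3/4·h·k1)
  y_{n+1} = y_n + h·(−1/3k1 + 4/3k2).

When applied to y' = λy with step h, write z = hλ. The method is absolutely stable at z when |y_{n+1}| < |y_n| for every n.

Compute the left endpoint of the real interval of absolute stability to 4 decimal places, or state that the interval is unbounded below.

left endpoint -1.0000.

Set f=λy, z=hλ:
  k1=λy_n ⇒ h·k1=z·y_n;  k2=λ(1+3/4z)y_n ⇒ h·k2=z(1+3/4z)y_n
  y_{n+1}/y_n = 1 − 1/3z + 4/3z(1+3/4z) = 1 + z + z²
  R(z) = 1 + z + z².

Boundary: |R(x)|=1, x<0.
x=-0.5: |R|=0.7500
R=1: x+1x²=0 ⇒ x=−1=-1.0000; min R=1−1/(4·1)=0.7500>−1
Confirm numerically:
  x=-0.915: |R|=0.92223 <1
  x=-0.879: |R|=0.89364 <1
  x=-0.862: |R|=0.88104 <1
  x=-0.721: |R|=0.79884 <1
  x=-1.349: |R|=1.47080 >1
  x=-1.289: |R|=1.37252 >1
  x=-1.127: |R|=1.14313 >1
Stable set (-1.0000, 0).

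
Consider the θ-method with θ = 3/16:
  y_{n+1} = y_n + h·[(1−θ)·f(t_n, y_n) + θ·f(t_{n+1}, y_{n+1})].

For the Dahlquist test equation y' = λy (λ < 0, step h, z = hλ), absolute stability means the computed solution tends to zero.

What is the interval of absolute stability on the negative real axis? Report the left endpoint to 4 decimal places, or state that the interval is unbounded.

(-3.2000, 0).

Set f=λy, z=hλ:
  y_{n+1} = y_n + z·[13/16·y_n + 3/16·y_{n+1}] ⇒ (1 − 3/16z)y_{n+1} = (1 + 13/16z)y_n
  so R(z) = (1 + 13/16z)/(1 − 3/16z).

Need |R(x)|<1, x<0.
x=-1.4: |R|=0.1089
R=−1: 1+13/16x = −1+3/16x ⇒ -5/8x=2 ⇒ x=2/(-5/8)=-3.2000
Confirm numerically:
  x=-2.613: |R|=0.75376 <1
  x=-2.567: |R|=0.73292 <1
  x=-1.611: |R|=0.23727 <1
  x=-1.432: |R|=0.12889 <1
  x=-3.719: |R|=1.19111 >1
  x=-3.649: |R|=1.16662 >1
  x=-3.279: |R|=1.03058 >1
So |R|<1 on (-3.2000, 0).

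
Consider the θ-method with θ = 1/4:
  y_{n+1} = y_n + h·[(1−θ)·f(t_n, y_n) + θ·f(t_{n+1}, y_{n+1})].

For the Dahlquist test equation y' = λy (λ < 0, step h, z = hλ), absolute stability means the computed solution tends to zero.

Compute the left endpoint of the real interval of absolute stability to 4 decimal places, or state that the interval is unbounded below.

Set f=λy, z=hλ:
  y_{n+1} = y_n + z·[3/4·y_n + 1/4·y_{n+1}] ⇒ (1 − 1/4z)y_{n+1} = (1 + 3/4z)y_n
  so R(z) = (1 + 3/4z)/(1 − 1/4z).

Find x<0 with |R(x)|<1.
x=-0.82: |R|=0.3195
R=−1: 1+3/4x = −1+1/4x ⇒ -1/2x=2 ⇒ x=2/(-1/2)=-4.0000
Confirm numerically:
  x=-3.890: |R|=0.97212 <1
  x=-3.620: |R|=0.90026 <1
  x=-3.387: |R|=0.83403 <1
  x=-2.256: |R|=0.44246 <1
  x=-4.584: |R|=1.13607 >1
  x=-4.503: |R|=1.11831 >1
  x=-4.433: |R|=1.10269 >1
Stable set (-4.0000, 0).

z* = -4.0000.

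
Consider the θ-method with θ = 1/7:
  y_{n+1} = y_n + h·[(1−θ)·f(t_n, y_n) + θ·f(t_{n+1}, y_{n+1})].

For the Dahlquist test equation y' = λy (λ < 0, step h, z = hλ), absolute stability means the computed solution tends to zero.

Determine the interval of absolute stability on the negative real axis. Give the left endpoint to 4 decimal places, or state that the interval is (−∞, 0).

(-2.8000, 0).

With y'=λy (z=hλ):
  y_{n+1} = y_n + z·[6/7·y_n + 1/7·y_{n+1}] ⇒ (1 − 1/7z)y_{n+1} = (1 + 6/7z)y_n
  Hence R(z) = (1 + 6/7z)/(1 − 1/7z).

Need |R(x)|<1, x<0.
x=-1.51: |R|=0.2421
R=−1: 1+6/7x = −1+1/7x ⇒ -5/7x=2 ⇒ x=2/(-5/7)=-2.8000
Confirm numerically:
  x=-2.707: |R|=0.95210 <1
  x=-1.899: |R|=0.49376 <1
  x=-1.760: |R|=0.40639 <1
  x=-3.351: |R|=1.26616 >1
  x=-2.982: |R|=1.09116 >1
  x=-2.915: |R|=1.05799 >1
Interval (-2.8000, 0).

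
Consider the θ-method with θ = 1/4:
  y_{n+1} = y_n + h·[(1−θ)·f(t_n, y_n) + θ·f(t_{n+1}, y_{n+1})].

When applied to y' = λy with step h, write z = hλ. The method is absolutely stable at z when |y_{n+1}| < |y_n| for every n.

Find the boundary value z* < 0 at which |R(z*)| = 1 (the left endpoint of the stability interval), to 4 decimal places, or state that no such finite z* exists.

On y'=λy, z=hλ:
  y_{n+1} = y_n + z·[3/4·y_n + 1/4·y_{n+1}] ⇒ (1 − 1/4z)y_{n+1} = (1 + 3/4z)y_n
  Hence R(z) = (1 + 3/4z)/(1 − 1/4z).

Boundary: |R(x)|=1, x<0.
x=-1.04: |R|=0.1746
R=−1: 1+3/4x = −1+1/4x ⇒ -1/2x=2 ⇒ x=2/(-1/2)=-4.0000
Confirm numerically:
  x=-3.883: |R|=0.97032 <1
  x=-3.590: |R|=0.89196 <1
  x=-2.992: |R|=0.71167 <1
  x=-4.418: |R|=1.09931 >1
  x=-4.381: |R|=1.09092 >1
Interval (-4.0000, 0).

left endpoint -4.0000.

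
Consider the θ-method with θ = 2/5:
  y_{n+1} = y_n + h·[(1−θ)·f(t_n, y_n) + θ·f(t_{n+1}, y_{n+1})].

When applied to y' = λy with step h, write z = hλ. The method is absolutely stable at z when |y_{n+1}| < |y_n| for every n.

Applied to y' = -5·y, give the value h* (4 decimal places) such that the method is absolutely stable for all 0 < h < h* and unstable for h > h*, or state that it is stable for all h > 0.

Set f=λy, z=hλ:
  y_{n+1} = y_n + z·[3/5·y_n + 2/5·y_{n+1}] ⇒ (1 − 2/5z)y_{n+1} = (1 + 3/5z)y_n
  ⇒ R(z) = (1 + 3/5z)/(1 − 2/5z).

Find x<0 with |R(x)|<1.
x=-1.35: |R|=0.1234
R=−1: 1+3/5x = −1+2/5x ⇒ -1/5x=2 ⇒ x=2/(-1/5)=-10.0000
Confirm numerically:
  x=-9.422: |R|=0.97576 <1
  x=-8.804: |R|=0.94710 <1
  x=-6.424: |R|=0.79964 <1
  x=-4.358: |R|=0.58866 <1
  x=-10.496: |R|=1.01908 >1
  x=-10.196: |R|=1.00772 >1
  x=-10.091: |R|=1.00361 >1
Interval (-10.0000, 0).

(-10.0000,0); λ=-5 ⇒ h* = (10)/5 = 2.0000.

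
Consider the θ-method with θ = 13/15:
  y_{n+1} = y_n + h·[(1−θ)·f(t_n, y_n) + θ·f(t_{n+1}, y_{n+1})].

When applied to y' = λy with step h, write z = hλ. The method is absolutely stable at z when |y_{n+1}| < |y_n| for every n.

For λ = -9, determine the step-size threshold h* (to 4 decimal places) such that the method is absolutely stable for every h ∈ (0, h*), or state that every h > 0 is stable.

Set f=λy, z=hλ:
  y_{n+1} = y_n + z·[2/15·y_n + 13/15·y_{n+1}] ⇒ (1 − 13/15z)y_{n+1} = (1 + 2/15z)y_n
  R(z) = (1 + 2/15z)/(1 − 13/15z).

Solve |R(x)|<1 on ℝ⁻.
x=-0.69: |R|=0.5682
x=-2: |R|=0.2683
x=-10: |R|=0.0345
x=-100: |R|=0.1407
θ=13/15≥1/2 ⇒ |1+2/15x|<|1−13/15x| ∀x<0 ⇒ stable on all of ℝ⁻.

(−∞, 0) — no finite endpoint. Any h>0 works for λ=-9.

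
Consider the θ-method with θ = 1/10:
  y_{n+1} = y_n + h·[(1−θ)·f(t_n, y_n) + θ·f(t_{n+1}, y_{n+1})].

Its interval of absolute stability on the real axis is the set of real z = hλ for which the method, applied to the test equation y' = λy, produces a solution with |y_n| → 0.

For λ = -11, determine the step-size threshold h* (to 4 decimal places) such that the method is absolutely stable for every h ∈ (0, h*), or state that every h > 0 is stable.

On y'=λy, z=hλ:
  y_{n+1} = y_n + z·[9/10·y_n + 1/10·y_{n+1}] ⇒ (1 − 1/10z)y_{n+1} = (1 + 9/10z)y_n
  Hence R(z) = (1 + 9/10z)/(1 − 1/10z).

Need |R(x)|<1, x<0.
x=-0.5: |R|=0.5238
R=−1: 1+9/10x = −1+1/10x ⇒ -4/5x=2 ⇒ x=2/(-4/5)=-2.5000
Confirm numerically:
  x=-2.104: |R|=0.73827 <1
  x=-1.402: |R|=0.22961 <1
  x=-1.103: |R|=0.00657 <1
  x=-2.733: |R|=1.14639 >1
  x=-2.727: |R|=1.14269 >1
So |R|<1 on (-2.5000, 0).

(-2.5000,0); λ=-11 ⇒ h* = (5/2)/11 = 0.2273.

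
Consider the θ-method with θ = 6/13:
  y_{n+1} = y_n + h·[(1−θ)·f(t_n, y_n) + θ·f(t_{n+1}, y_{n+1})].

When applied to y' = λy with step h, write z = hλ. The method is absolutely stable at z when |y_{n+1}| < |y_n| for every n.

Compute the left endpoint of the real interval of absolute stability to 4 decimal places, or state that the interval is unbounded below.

left endpoint -26.0000.

Test eqn y'=λy, z=hλ:
  y_{n+1} = y_n + z·[7/13·y_n + 6/13·y_{n+1}] ⇒ (1 − 6/13z)y_{n+1} = (1 + 7/13z)y_n
  ⇒ R(z) = (1 + 7/13z)/(1 − 6/13z).

Solve |R(x)|<1 on ℝ⁻.
x=-0.32: |R|=0.7212
R=−1: 1+7/13x = −1+6/13x ⇒ -1/13x=2 ⇒ x=2/(-1/13)=-26.0000
Confirm numerically:
  x=-23.530: |R|=0.98398 <1
  x=-22.952: |R|=0.97978 <1
  x=-16.267: |R|=0.91200 <1
  x=-26.551: |R|=1.00320 >1
  x=-26.101: |R|=1.00060 >1
So |R|<1 on (-26.0000, 0).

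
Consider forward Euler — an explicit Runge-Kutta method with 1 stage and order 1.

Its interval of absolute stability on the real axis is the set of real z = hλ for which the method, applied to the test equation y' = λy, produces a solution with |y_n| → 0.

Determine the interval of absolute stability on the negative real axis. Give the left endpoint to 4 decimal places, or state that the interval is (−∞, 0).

(-2.0000, 0).

On y'=λy, z=hλ:
  order 1, 1-stage ⇒ R(z)=1+z
  (e.g. R(-0.48)=0.52000, |R|=0.52000)

Solve |R(x)|<1 on ℝ⁻.
x=-0.48: |R|=0.5200
|R(-2.23)|=1.2300 |R(-1.22)|=0.2200 |R(-1)|=0.0000
Bisect:
  x_lo=-2.6240 |R|=1.6240  x_hi=-0.0621 |R|=0.9379
  mid=-1.34304 |R|=0.34304 →hi
  mid=-1.98353 |R|=0.98353 →hi
  mid=-2.30378 |R|=1.30378 →lo
  mid=-2.14366 |R|=1.14366 →lo
  mid=-2.06360 |R|=1.06360 →lo
  mid=-2.02357 |R|=1.02357 →lo
  mid=-2.00355 |R|=1.00355 →lo
  mid=-1.99354 |R|=0.99354 →hi
  ...
  [-2.00011,-1.99995] ⇒ x*=-2.0000
Stable set (-2.0000, 0).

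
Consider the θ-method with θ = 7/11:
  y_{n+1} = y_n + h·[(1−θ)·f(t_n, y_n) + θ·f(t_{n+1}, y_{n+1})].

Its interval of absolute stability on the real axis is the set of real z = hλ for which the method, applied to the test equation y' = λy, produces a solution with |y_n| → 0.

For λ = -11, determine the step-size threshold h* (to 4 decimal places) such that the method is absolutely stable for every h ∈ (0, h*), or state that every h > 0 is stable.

(−∞, 0) — no finite endpoint. Any h>0 works for λ=-11.

With y'=λy (z=hλ):
  y_{n+1} = y_n + z·[4/11·y_n + 7/11·y_{n+1}] ⇒ (1 − 7/11z)y_{n+1} = (1 + 4/11z)y_n
  R(z) = (1 + 4/11z)/(1 − 7/11z).

Need |R(x)|<1, x<0.
x=-1.73: |R|=0.1765
x=-2: |R|=0.1200
x=-10: |R|=0.3580
x=-100: |R|=0.5471
θ=7/11≥1/2 ⇒ |1+4/11x|<|1−7/11x| ∀x<0 ⇒ interval (−∞,0).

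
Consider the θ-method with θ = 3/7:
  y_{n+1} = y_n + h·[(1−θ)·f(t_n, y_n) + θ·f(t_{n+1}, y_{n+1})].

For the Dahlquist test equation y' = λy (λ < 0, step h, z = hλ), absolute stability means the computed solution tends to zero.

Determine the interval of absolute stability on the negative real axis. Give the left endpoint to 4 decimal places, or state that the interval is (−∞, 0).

With y'=λy (z=hλ):
  y_{n+1} = y_n + z·[4/7·y_n + 3/7·y_{n+1}] ⇒ (1 − 3/7z)y_{n+1} = (1 + 4/7z)y_n
  so R(z) = (1 + 4/7z)/(1 − 3/7z).

Need |R(x)|<1, x<0.
x=-0.57: |R|=0.5419
R=−1: 1+4/7x = −1+3/7x ⇒ -1/7x=2 ⇒ x=2/(-1/7)=-14.0000
Confirm numerically:
  x=-10.755: |R|=0.91736 <1
  x=-7.659: |R|=0.78847 <1
  x=-7.655: |R|=0.78825 <1
  x=-7.214: |R|=0.76308 <1
  x=-14.271: |R|=1.00544 >1
  x=-14.045: |R|=1.00092 >1
Stable set (-14.0000, 0).

z∈(-14.0000,0).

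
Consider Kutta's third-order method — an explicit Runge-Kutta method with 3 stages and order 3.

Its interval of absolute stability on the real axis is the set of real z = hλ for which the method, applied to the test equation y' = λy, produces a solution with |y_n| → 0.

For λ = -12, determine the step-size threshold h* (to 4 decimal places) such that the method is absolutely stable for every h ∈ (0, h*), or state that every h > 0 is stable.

(-2.5127,0); λ=-12 ⇒ h* = 0.2094.

Set f=λy, z=hλ:
  order 3, 3-stage ⇒ R(z)=1+z+z^2/2+z^3/6
  (e.g. R(-0.46)=0.62958, |R|=0.62958)

Solve |R(x)|<1 on ℝ⁻.
x=-0.46: |R|=0.6296
|R(-2.91)|=1.7830 |R(-2.88)|=1.7141 |R(-1.96)|=0.2941
Bisect:
  x_lo=-2.9762 |R|=1.9410  x_hi=-0.2976 |R|=0.7423
  mid=-1.63687 |R|=0.02815 →hi
  mid=-2.30651 |R|=0.69162 →hi
  mid=-2.64133 |R|=1.22428 →lo
  mid=-2.47392 |R|=0.93730 →hi
  mid=-2.55763 |R|=1.07533 →lo
  mid=-2.51577 |R|=1.00499 →lo
  mid=-2.49485 |R|=0.97081 →hi
  ...
  [-2.51283,-2.51267] ⇒ x*=-2.5127
Stable set (-2.5127, 0).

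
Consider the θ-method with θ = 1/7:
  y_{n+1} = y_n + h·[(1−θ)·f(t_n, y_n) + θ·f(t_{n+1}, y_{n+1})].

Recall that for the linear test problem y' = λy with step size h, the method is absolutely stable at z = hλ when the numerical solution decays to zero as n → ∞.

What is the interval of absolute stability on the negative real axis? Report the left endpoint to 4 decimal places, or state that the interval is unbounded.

With y'=λy (z=hλ):
  y_{n+1} = y_n + z·[6/7·y_n + 1/7·y_{n+1}] ⇒ (1 − 1/7z)y_{n+1} = (1 + 6/7z)y_n
  R(z) = (1 + 6/7z)/(1 − 1/7z).

Solve |R(x)|<1 on ℝ⁻.
x=-0.74: |R|=0.3307
R=−1: 1+6/7x = −1+1/7x ⇒ -5/7x=2 ⇒ x=2/(-5/7)=-2.8000
Confirm numerically:
  x=-2.594: |R|=0.89264 <1
  x=-2.294: |R|=0.72778 <1
  x=-1.407: |R|=0.17152 <1
  x=-3.345: |R|=1.26341 >1
  x=-3.175: |R|=1.18428 >1
  x=-3.042: |R|=1.12049 >1
Stable set (-2.8000, 0).

(-2.8000, 0).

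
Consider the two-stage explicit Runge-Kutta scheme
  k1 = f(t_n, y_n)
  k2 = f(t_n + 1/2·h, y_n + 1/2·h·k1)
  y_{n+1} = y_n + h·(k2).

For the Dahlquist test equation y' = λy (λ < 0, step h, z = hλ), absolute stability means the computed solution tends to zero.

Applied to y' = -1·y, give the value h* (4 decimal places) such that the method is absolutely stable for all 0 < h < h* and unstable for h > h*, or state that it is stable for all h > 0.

(-2.0000,0); λ=-1 ⇒ h* = (2)/1 = 2.0000.

With y'=λy (z=hλ):
  k1=λy_n ⇒ h·k1=z·y_n;  k2=λ(1+1/2z)y_n ⇒ h·k2=z(1+1/2z)y_n
  y_{n+1}/y_n = 1 + z(1+1/2z) = 1 + z + 1/2z²
  so R(z) = 1 + z + 1/2z².

Find x<0 with |R(x)|<1.
x=-0.63: |R|=0.5684
R=1: x+1/2x²=0 ⇒ x=−2=-2.0000; min R=1−1/(4·1/2)=0.5000>−1
Confirm numerically:
  x=-1.939: |R|=0.94086 <1
  x=-1.574: |R|=0.66474 <1
  x=-1.094: |R|=0.50442 <1
  x=-2.146: |R|=1.15666 >1
  x=-2.145: |R|=1.15551 >1
So |R|<1 on (-2.0000, 0).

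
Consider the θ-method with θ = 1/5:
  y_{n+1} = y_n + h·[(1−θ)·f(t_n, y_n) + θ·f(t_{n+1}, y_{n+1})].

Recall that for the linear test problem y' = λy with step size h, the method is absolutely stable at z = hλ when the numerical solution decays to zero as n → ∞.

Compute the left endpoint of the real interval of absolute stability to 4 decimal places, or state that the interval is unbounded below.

With y'=λy (z=hλ):
  y_{n+1} = y_n + z·[4/5·y_n + 1/5·y_{n+1}] ⇒ (1 − 1/5z)y_{n+1} = (1 + 4/5z)y_n
  Hence R(z) = (1 + 4/5z)/(1 − 1/5z).

Find x<0 with |R(x)|<1.
x=-0.43: |R|=0.6041
R=−1: 1+4/5x = −1+1/5x ⇒ -3/5x=2 ⇒ x=2/(-3/5)=-3.3333
Confirm numerically:
  x=-3.038: |R|=0.88977 <1
  x=-2.753: |R|=0.77544 <1
  x=-2.582: |R|=0.70272 <1
  x=-1.447: |R|=0.12223 <1
  x=-3.678: |R|=1.11915 >1
  x=-3.655: |R|=1.11150 >1
  x=-3.633: |R|=1.10414 >1
So |R|<1 on (-3.3333, 0).

z* = -3.3333.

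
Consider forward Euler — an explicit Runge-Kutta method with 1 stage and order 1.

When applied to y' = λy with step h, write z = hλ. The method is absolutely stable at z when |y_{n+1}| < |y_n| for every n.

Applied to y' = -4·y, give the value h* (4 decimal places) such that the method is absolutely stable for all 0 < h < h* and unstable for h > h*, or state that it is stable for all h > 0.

(-2.0000,0); λ=-4 ⇒ h* = 0.5000.

Test eqn y'=λy, z=hλ:
  order 1, 1-stage ⇒ R(z)=1+z
  (e.g. R(-1.29)=-0.29000, |R|=0.29000)

Need |R(x)|<1, x<0.
x=-1.29: |R|=0.2900
|R(-2.38)|=1.3800 |R(-0.89)|=0.1100 |R(-0.65)|=0.3500
Bisect:
  x_lo=-2.8462 |R|=1.8462  x_hi=-0.0927 |R|=0.9073
  mid=-1.46947 |R|=0.46947 →hi
  mid=-2.15783 |R|=1.15783 →lo
  mid=-1.81365 |R|=0.81365 →hi
  mid=-1.98574 |R|=0.98574 →hi
  mid=-2.07179 |R|=1.07179 →lo
  mid=-2.02876 |R|=1.02876 →lo
  mid=-2.00725 |R|=1.00725 →lo
  ...
  [-2.00003,-1.99986] ⇒ x*=-2.0000
Interval (-2.0000, 0).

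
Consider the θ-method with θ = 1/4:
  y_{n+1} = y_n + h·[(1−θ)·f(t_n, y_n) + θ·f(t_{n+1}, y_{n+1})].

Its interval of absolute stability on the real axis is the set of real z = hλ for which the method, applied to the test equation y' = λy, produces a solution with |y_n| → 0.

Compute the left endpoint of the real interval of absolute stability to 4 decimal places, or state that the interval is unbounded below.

z* = -4.0000.

With y'=λy (z=hλ):
  y_{n+1} = y_n + z·[3/4·y_n + 1/4·y_{n+1}] ⇒ (1 − 1/4z)y_{n+1} = (1 + 3/4z)y_n
  so R(z) = (1 + 3/4z)/(1 − 1/4z).

Solve |R(x)|<1 on ℝ⁻.
x=-1.57: |R|=0.1275
R=−1: 1+3/4x = −1+1/4x ⇒ -1/2x=2 ⇒ x=2/(-1/2)=-4.0000
Confirm numerically:
  x=-3.952: |R|=0.98793 <1
  x=-3.333: |R|=0.81808 <1
  x=-3.055: |R|=0.73210 <1
  x=-2.090: |R|=0.37274 <1
  x=-4.437: |R|=1.10359 >1
  x=-4.274: |R|=1.06623 >1
  x=-4.127: |R|=1.03125 >1
Stable set (-4.0000, 0).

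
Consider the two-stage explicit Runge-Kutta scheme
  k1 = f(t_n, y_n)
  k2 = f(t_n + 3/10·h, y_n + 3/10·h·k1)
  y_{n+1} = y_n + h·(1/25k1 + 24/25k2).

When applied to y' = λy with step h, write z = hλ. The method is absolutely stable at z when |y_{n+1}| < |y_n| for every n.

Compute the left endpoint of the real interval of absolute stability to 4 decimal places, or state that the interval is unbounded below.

Set f=λy, z=hλ:
  k1=λy_n ⇒ h·k1=z·y_n;  k2=λ(1+3/10z)y_n ⇒ h·k2=z(1+3/10z)y_n
  y_{n+1}/y_n = 1 + 1/25z + 24/25z(1+3/10z) = 1 + z + 36/125z²
  so R(z) = 1 + z + 36/125z².

Find x<0 with |R(x)|<1.
x=-1.11: |R|=0.2448
R=1: x+36/125x²=0 ⇒ x=−125/36=-3.4722; min R=1−1/(4·36/125)=0.1319>−1
Confirm numerically:
  x=-2.712: |R|=0.40622 <1
  x=-2.375: |R|=0.24950 <1
  x=-2.248: |R|=0.20741 <1
  x=-1.527: |R|=0.14454 <1
  x=-3.954: |R|=1.54863 >1
  x=-3.613: |R|=1.14649 >1
So |R|<1 on (-3.4722, 0).

z* = -3.4722.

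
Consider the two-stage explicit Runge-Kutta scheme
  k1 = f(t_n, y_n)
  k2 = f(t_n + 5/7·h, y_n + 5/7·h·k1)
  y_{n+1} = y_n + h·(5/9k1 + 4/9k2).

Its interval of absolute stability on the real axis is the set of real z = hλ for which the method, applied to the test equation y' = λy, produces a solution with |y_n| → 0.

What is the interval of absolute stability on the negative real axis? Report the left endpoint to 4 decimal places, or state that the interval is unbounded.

On y'=λy, z=hλ:
  k1=λy_n ⇒ h·k1=z·y_n;  k2=λ(1+5/7z)y_n ⇒ h·k2=z(1+5/7z)y_n
  y_{n+1}/y_n = 1 + 5/9z + 4/9z(1+5/7z) = 1 + z + 20/63z²
  so R(z) = 1 + z + 20/63z².

Boundary: |R(x)|=1, x<0.
x=-0.55: |R|=0.5460
R=1: x+20/63x²=0 ⇒ x=−63/20=-3.1500; min R=1−1/(4·20/63)=0.2125>−1
Confirm numerically:
  x=-2.471: |R|=0.46736 <1
  x=-2.037: |R|=0.28026 <1
  x=-1.459: |R|=0.21677 <1
  x=-3.514: |R|=1.40606 >1
  x=-3.347: |R|=1.20932 >1
So |R|<1 on (-3.1500, 0).

(-3.1500, 0).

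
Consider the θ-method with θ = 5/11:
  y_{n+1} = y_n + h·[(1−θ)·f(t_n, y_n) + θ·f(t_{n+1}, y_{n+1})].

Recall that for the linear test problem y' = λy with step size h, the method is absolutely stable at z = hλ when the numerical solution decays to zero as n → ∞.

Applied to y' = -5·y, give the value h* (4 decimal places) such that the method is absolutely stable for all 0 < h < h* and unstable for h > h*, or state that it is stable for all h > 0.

(-22.0000,0); λ=-5 ⇒ h* = (22)/5 = 4.4000.

With y'=λy (z=hλ):
  y_{n+1} = y_n + z·[6/11·y_n + 5/11·y_{n+1}] ⇒ (1 − 5/11z)y_{n+1} = (1 + 6/11z)y_n
  ⇒ R(z) = (1 + 6/11z)/(1 − 5/11z).

Need |R(x)|<1, x<0.
x=-1.18: |R|=0.2320
R=−1: 1+6/11x = −1+5/11x ⇒ -1/11x=2 ⇒ x=2/(-1/11)=-22.0000
Confirm numerically:
  x=-18.636: |R|=0.96771 <1
  x=-11.285: |R|=0.84108 <1
  x=-10.996: |R|=0.83322 <1
  x=-22.414: |R|=1.00336 >1
  x=-22.132: |R|=1.00108 >1
Interval (-22.0000, 0).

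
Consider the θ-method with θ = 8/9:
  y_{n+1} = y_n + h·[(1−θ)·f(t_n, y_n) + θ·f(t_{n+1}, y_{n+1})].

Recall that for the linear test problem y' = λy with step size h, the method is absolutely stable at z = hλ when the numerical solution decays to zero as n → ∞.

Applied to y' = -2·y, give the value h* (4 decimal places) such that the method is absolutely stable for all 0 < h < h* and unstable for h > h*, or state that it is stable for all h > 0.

Test eqn y'=λy, z=hλ:
  y_{n+1} = y_n + z·[1/9·y_n + 8/9·y_{n+1}] ⇒ (1 − 8/9z)y_{n+1} = (1 + 1/9z)y_n
  so R(z) = (1 + 1/9z)/(1 − 8/9z).

Need |R(x)|<1, x<0.
x=-0.64: |R|=0.5921
x=-2: |R|=0.2800
x=-10: |R|=0.0112
x=-100: |R|=0.1125
θ=8/9≥1/2 ⇒ |1+1/9x|<|1−8/9x| ∀x<0 ⇒ unbounded interval.

unbounded; (−∞, 0). Any h>0 works for λ=-2.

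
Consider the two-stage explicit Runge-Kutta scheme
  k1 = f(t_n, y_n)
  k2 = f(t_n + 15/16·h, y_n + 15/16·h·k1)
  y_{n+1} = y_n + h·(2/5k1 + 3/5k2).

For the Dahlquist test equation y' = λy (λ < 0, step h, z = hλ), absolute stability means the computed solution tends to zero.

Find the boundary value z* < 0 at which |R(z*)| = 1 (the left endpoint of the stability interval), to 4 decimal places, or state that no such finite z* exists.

left endpoint -1.7778.

On y'=λy, z=hλ:
  k1=λy_n ⇒ h·k1=z·y_n;  k2=λ(1+15/16z)y_n ⇒ h·k2=z(1+15/16z)y_n
  y_{n+1}/y_n = 1 + 2/5z + 3/5z(1+15/16z) = 1 + z + 9/16z²
  ⇒ R(z) = 1 + z + 9/16z².

Need |R(x)|<1, x<0.
x=-1.37: |R|=0.6858
R=1: x+9/16x²=0 ⇒ x=−16/9=-1.7778; min R=1−1/(4·9/16)=0.5556>−1
Confirm numerically:
  x=-1.486: |R|=0.75611 <1
  x=-1.077: |R|=0.57546 <1
  x=-0.929: |R|=0.55646 <1
  x=-0.852: |R|=0.55632 <1
  x=-2.023: |R|=1.27905 >1
  x=-2.007: |R|=1.25878 >1
Interval (-1.7778, 0).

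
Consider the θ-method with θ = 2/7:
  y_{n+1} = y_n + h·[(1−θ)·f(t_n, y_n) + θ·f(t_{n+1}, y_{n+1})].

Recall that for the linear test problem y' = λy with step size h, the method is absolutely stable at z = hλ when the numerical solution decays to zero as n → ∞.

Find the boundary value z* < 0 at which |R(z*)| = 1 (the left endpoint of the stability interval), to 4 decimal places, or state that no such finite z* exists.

With y'=λy (z=hλ):
  y_{n+1} = y_n + z·[5/7·y_n + 2/7·y_{n+1}] ⇒ (1 − 2/7z)y_{n+1} = (1 + 5/7z)y_n
  so R(z) = (1 + 5/7z)/(1 − 2/7z).

Find x<0 with |R(x)|<1.
x=-0.82: |R|=0.3356
R=−1: 1+5/7x = −1+2/7x ⇒ -3/7x=2 ⇒ x=2/(-3/7)=-4.6667
Confirm numerically:
  x=-4.156: |R|=0.89995 <1
  x=-3.424: |R|=0.73079 <1
  x=-3.411: |R|=0.72746 <1
  x=-1.903: |R|=0.23274 <1
  x=-4.986: |R|=1.05645 >1
  x=-4.726: |R|=1.01082 >1
Stable set (-4.6667, 0).

left endpoint -4.6667.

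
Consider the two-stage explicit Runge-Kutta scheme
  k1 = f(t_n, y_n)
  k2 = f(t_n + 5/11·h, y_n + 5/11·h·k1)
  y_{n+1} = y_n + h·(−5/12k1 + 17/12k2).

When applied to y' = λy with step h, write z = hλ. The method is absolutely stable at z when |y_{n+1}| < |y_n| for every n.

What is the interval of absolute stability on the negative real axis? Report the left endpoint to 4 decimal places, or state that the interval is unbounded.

z∈(-1.5529,0).

With y'=λy (z=hλ):
  k1=λy_n ⇒ h·k1=z·y_n;  k2=λ(1+5/11z)y_n ⇒ h·k2=z(1+5/11z)y_n
  y_{n+1}/y_n = 1 − 5/12z + 17/12z(1+5/11z) = 1 + z + 85/132z²
  ⇒ R(z) = 1 + z + 85/132z².

Need |R(x)|<1, x<0.
x=-1.77: |R|=1.2474
R=1: x+85/132x²=0 ⇒ x=−132/85=-1.5529; min R=1−1/(4·85/132)=0.6118>−1
Confirm numerically:
  x=-1.457: |R|=0.90999 <1
  x=-1.150: |R|=0.70161 <1
  x=-0.944: |R|=0.62984 <1
  x=-2.035: |R|=1.63170 >1
  x=-1.990: |R|=1.56006 >1
  x=-1.682: |R|=1.13978 >1
So |R|<1 on (-1.5529, 0).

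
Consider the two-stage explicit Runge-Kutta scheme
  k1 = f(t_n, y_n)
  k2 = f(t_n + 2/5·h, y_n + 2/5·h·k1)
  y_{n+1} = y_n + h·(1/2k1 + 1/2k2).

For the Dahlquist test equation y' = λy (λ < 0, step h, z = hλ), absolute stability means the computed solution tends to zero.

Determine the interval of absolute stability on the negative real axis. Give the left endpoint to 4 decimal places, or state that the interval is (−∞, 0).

z∈(-5.0000,0).

On y'=λy, z=hλ:
  k1=λy_n ⇒ h·k1=z·y_n;  k2=λ(1+2/5z)y_n ⇒ h·k2=z(1+2/5z)y_n
  y_{n+1}/y_n = 1 + 1/2z + 1/2z(1+2/5z) = 1 + z + 1/5z²
  ⇒ R(z) = 1 + z + 1/5z².

Boundary: |R(x)|=1, x<0.
x=-0.9: |R|=0.2620
R=1: x+1/5x²=0 ⇒ x=−5=-5.0000; min R=1−1/(4·1/5)=-0.2500>−1
Confirm numerically:
  x=-4.552: |R|=0.59214 <1
  x=-4.546: |R|=0.58722 <1
  x=-2.866: |R|=0.22321 <1
  x=-5.418: |R|=1.45294 >1
  x=-5.232: |R|=1.24276 >1
Interval (-5.0000, 0).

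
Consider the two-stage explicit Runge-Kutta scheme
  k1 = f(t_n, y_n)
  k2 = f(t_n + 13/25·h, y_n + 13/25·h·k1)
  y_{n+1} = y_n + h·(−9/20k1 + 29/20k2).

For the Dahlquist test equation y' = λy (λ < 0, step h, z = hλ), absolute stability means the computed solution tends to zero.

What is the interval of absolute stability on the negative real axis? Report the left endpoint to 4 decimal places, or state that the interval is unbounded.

(-1.3263, 0).

On y'=λy, z=hλ:
  k1=λy_n ⇒ h·k1=z·y_n;  k2=λ(1+13/25z)y_n ⇒ h·k2=z(1+13/25z)y_n
  y_{n+1}/y_n = 1 − 9/20z + 29/20z(1+13/25z) = 1 + z + 377/500z²
  Hence R(z) = 1 + z + 377/500z².

Find x<0 with |R(x)|<1.
x=-1.56: |R|=1.2749
R=1: x+377/500x²=0 ⇒ x=−500/377=-1.3263; min R=1−1/(4·377/500)=0.6684>−1
Confirm numerically:
  x=-1.250: |R|=0.92812 <1
  x=-1.094: |R|=0.80841 <1
  x=-1.082: |R|=0.80073 <1
  x=-0.775: |R|=0.67787 <1
  x=-1.854: |R|=1.73774 >1
  x=-1.762: |R|=1.57890 >1
  x=-1.632: |R|=1.37622 >1
Interval (-1.3263, 0).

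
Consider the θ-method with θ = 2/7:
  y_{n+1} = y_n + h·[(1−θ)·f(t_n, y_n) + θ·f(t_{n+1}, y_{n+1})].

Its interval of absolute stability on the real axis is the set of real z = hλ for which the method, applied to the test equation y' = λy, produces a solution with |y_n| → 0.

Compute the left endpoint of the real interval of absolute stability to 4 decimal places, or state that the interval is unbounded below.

left endpoint -4.6667.

On y'=λy, z=hλ:
  y_{n+1} = y_n + z·[5/7·y_n + 2/7·y_{n+1}] ⇒ (1 − 2/7z)y_{n+1} = (1 + 5/7z)y_n
  Hence R(z) = (1 + 5/7z)/(1 − 2/7z).

Find x<0 with |R(x)|<1.
x=-1.33: |R|=0.0362
R=−1: 1+5/7x = −1+2/7x ⇒ -3/7x=2 ⇒ x=2/(-3/7)=-4.6667
Confirm numerically:
  x=-4.181: |R|=0.90516 <1
  x=-3.684: |R|=0.79482 <1
  x=-2.272: |R|=0.37769 <1
  x=-2.182: |R|=0.34407 <1
  x=-4.750: |R|=1.01515 >1
  x=-4.736: |R|=1.01263 >1
So |R|<1 on (-4.6667, 0).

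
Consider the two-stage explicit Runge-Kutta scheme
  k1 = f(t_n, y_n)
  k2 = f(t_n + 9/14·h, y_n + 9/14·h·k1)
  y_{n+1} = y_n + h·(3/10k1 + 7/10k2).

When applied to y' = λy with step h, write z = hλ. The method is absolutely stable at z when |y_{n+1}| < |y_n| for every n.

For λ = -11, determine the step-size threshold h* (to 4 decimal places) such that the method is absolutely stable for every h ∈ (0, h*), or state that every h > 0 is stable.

(-2.2222,0); λ=-11 ⇒ h* = (20/9)/11 = 0.2020.

On y'=λy, z=hλ:
  k1=λy_n ⇒ h·k1=z·y_n;  k2=λ(1+9/14z)y_n ⇒ h·k2=z(1+9/14z)y_n
  y_{n+1}/y_n = 1 + 3/10z + 7/10z(1+9/14z) = 1 + z + 9/20z²
  so R(z) = 1 + z + 9/20z².

Boundary: |R(x)|=1, x<0.
x=-1.69: |R|=0.5952
R=1: x+9/20x²=0 ⇒ x=−20/9=-2.2222; min R=1−1/(4·9/20)=0.4444>−1
Confirm numerically:
  x=-1.944: |R|=0.75661 <1
  x=-1.906: |R|=0.72878 <1
  x=-1.431: |R|=0.49049 <1
  x=-1.341: |R|=0.46823 <1
  x=-2.651: |R|=1.51151 >1
  x=-2.417: |R|=1.21185 >1
Stable set (-2.2222, 0).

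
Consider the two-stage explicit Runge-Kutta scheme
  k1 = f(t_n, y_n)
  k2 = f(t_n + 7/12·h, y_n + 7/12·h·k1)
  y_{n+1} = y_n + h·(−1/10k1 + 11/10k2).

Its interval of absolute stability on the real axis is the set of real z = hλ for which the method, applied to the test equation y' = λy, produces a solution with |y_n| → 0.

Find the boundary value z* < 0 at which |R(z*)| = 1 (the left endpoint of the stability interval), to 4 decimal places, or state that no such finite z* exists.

On y'=λy, z=hλ:
  k1=λy_n ⇒ h·k1=z·y_n;  k2=λ(1+7/12z)y_n ⇒ h·k2=z(1+7/12z)y_n
  y_{n+1}/y_n = 1 − 1/10z + 11/10z(1+7/12z) = 1 + z + 77/120z²
  Hence R(z) = 1 + z + 77/120z².

Solve |R(x)|<1 on ℝ⁻.
x=-0.43: |R|=0.6886
R=1: x+77/120x²=0 ⇒ x=−120/77=-1.5584; min R=1−1/(4·77/120)=0.6104>−1
Confirm numerically:
  x=-1.521: |R|=0.96346 <1
  x=-1.304: |R|=0.78710 <1
  x=-1.103: |R|=0.67766 <1
  x=-0.902: |R|=0.62006 <1
  x=-1.785: |R|=1.25949 >1
  x=-1.604: |R|=1.04689 >1
So |R|<1 on (-1.5584, 0).

z* = -1.5584.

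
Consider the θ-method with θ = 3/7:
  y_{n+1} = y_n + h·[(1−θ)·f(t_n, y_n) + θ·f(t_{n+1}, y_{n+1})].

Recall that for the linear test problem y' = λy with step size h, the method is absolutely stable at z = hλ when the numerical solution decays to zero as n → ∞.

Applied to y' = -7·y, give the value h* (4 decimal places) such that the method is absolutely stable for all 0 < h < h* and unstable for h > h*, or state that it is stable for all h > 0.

Set f=λy, z=hλ:
  y_{n+1} = y_n + z·[4/7·y_n + 3/7·y_{n+1}] ⇒ (1 − 3/7z)y_{n+1} = (1 + 4/7z)y_n
  Hence R(z) = (1 + 4/7z)/(1 − 3/7z).

Need |R(x)|<1, x<0.
x=-1.73: |R|=0.0066
R=−1: 1+4/7x = −1+3/7x ⇒ -1/7x=2 ⇒ x=2/(-1/7)=-14.0000
Confirm numerically:
  x=-9.657: |R|=0.87926 <1
  x=-6.738: |R|=0.73315 <1
  x=-6.704: |R|=0.73089 <1
  x=-14.476: |R|=1.00944 >1
  x=-14.286: |R|=1.00574 >1
So |R|<1 on (-14.0000, 0).

(-14.0000,0); λ=-7 ⇒ h* = (14)/7 = 2.0000.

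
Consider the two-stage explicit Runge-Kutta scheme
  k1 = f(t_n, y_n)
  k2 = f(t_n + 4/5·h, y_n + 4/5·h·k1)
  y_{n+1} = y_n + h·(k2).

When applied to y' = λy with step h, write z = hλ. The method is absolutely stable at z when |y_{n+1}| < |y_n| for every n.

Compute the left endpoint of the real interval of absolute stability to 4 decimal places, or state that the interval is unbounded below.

Set f=λy, z=hλ:
  k1=λy_n ⇒ h·k1=z·y_n;  k2=λ(1+4/5z)y_n ⇒ h·k2=z(1+4/5z)y_n
  y_{n+1}/y_n = 1 + z(1+4/5z) = 1 + z + 4/5z²
  so R(z) = 1 + z + 4/5z².

Boundary: |R(x)|=1, x<0.
x=-1.44: |R|=1.2189
R=1: x+4/5x²=0 ⇒ x=−5/4=-1.2500; min R=1−1/(4·4/5)=0.6875>−1
Confirm numerically:
  x=-1.120: |R|=0.88352 <1
  x=-0.631: |R|=0.68753 <1
  x=-0.557: |R|=0.69120 <1
  x=-0.517: |R|=0.69683 <1
  x=-1.788: |R|=1.76956 >1
  x=-1.515: |R|=1.32118 >1
  x=-1.420: |R|=1.19312 >1
Interval (-1.2500, 0).

left endpoint -1.2500.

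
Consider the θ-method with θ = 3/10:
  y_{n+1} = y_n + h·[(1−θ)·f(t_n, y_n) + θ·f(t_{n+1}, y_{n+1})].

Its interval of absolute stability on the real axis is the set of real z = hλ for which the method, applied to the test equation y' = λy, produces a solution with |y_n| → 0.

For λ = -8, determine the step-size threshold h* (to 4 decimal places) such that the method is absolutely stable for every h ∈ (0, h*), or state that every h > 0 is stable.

Test eqn y'=λy, z=hλ:
  y_{n+1} = y_n + z·[7/10·y_n + 3/10·y_{n+1}] ⇒ (1 − 3/10z)y_{n+1} = (1 + 7/10z)y_n
  so R(z) = (1 + 7/10z)/(1 − 3/10z).

Find x<0 with |R(x)|<1.
x=-0.58: |R|=0.5060
R=−1: 1+7/10x = −1+3/10x ⇒ -2/5x=2 ⇒ x=2/(-2/5)=-5.0000
Confirm numerically:
  x=-4.889: |R|=0.98200 <1
  x=-3.871: |R|=0.79105 <1
  x=-2.692: |R|=0.48927 <1
  x=-2.244: |R|=0.34114 <1
  x=-5.270: |R|=1.04184 >1
  x=-5.251: |R|=1.03899 >1
Stable set (-5.0000, 0).

(-5.0000,0); λ=-8 ⇒ h* = (5)/8 = 0.6250.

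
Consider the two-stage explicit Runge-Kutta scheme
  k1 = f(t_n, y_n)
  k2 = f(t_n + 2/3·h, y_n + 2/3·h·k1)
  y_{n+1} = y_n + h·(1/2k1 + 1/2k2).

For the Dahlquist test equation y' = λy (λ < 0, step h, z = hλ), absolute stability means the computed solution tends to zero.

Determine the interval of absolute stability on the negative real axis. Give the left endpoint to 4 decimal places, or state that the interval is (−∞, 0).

(-3.0000, 0).

On y'=λy, z=hλ:
  k1=λy_n ⇒ h·k1=z·y_n;  k2=λ(1+2/3z)y_n ⇒ h·k2=z(1+2/3z)y_n
  y_{n+1}/y_n = 1 + 1/2z + 1/2z(1+2/3z) = 1 + z + 1/3z²
  R(z) = 1 + z + 1/3z².

Boundary: |R(x)|=1, x<0.
x=-0.77: |R|=0.4276
R=1: x+1/3x²=0 ⇒ x=−3=-3.0000; min R=1−1/(4·1/3)=0.2500>−1
Confirm numerically:
  x=-2.388: |R|=0.51285 <1
  x=-2.140: |R|=0.38653 <1
  x=-1.448: |R|=0.25090 <1
  x=-3.179: |R|=1.18968 >1
  x=-3.122: |R|=1.12696 >1
  x=-3.078: |R|=1.08003 >1
Stable set (-3.0000, 0).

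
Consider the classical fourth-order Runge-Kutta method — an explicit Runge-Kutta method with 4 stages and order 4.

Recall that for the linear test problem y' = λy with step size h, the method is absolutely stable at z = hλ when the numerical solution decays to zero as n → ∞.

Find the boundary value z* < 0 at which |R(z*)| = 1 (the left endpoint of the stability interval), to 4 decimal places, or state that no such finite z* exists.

With y'=λy (z=hλ):
  order 4, 4-stage ⇒ R(z)=1+z+z^2/2+z^3/6+z^4/24
  (e.g. R(-0.88)=0.41861, |R|=0.41861)

Solve |R(x)|<1 on ℝ⁻.
x=-0.88: |R|=0.4186
|R(-2.25)|=0.4507 |R(-1.89)|=0.3025 |R(-1.61)|=0.2705
Bisect:
  x_lo=-3.1911 |R|=1.8052  x_hi=-0.1860 |R|=0.8303
  mid=-1.68855 |R|=0.27337 →hi
  mid=-2.43981 |R|=0.59239 →hi
  mid=-2.81544 |R|=1.04641 →lo
  mid=-2.62763 |R|=0.78717 →hi
  mid=-2.72153 |R|=0.90805 →hi
  mid=-2.76849 |R|=0.97496 →hi
  mid=-2.79197 |R|=1.01011 →lo
  mid=-2.78023 |R|=0.99239 →hi
  mid=-2.78610 |R|=1.00121 →lo
  ...
  [-2.78536,-2.78518] ⇒ x*=-2.7853
Stable set (-2.7853, 0).

z* = -2.7853.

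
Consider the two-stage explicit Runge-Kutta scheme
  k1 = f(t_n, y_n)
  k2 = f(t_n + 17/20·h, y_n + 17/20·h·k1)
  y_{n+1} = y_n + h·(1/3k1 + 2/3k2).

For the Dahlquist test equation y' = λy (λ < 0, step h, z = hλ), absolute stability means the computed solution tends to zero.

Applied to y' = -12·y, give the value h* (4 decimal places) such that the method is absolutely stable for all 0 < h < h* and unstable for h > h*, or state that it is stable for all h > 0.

Test eqn y'=λy, z=hλ:
  k1=λy_n ⇒ h·k1=z·y_n;  k2=λ(1+17/20z)y_n ⇒ h·k2=z(1+17/20z)y_n
  y_{n+1}/y_n = 1 + 1/3z + 2/3z(1+17/20z) = 1 + z + 17/30z²
  so R(z) = 1 + z + 17/30z².

Need |R(x)|<1, x<0.
x=-1.09: |R|=0.5833
R=1: x+17/30x²=0 ⇒ x=−30/17=-1.7647; min R=1−1/(4·17/30)=0.5588>−1
Confirm numerically:
  x=-1.422: |R|=0.72385 <1
  x=-0.782: |R|=0.56453 <1
  x=-0.758: |R|=0.56759 <1
  x=-2.330: |R|=1.74638 >1
  x=-2.169: |R|=1.49692 >1
  x=-1.840: |R|=1.07851 >1
Stable set (-1.7647, 0).

(-1.7647,0); λ=-12 ⇒ h* = (30/17)/12 = 0.1471.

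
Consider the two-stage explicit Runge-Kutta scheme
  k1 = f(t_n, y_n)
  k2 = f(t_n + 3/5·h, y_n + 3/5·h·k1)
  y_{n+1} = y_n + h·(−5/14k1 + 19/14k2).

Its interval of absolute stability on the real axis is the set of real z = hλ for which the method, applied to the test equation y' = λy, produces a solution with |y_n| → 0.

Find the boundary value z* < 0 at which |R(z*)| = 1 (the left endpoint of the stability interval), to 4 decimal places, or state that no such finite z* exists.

Test eqn y'=λy, z=hλ:
  k1=λy_n ⇒ h·k1=z·y_n;  k2=λ(1+3/5z)y_n ⇒ h·k2=z(1+3/5z)y_n
  y_{n+1}/y_n = 1 − 5/14z + 19/14z(1+3/5z) = 1 + z + 57/70z²
  so R(z) = 1 + z + 57/70z².

Find x<0 with |R(x)|<1.
x=-1.52: |R|=1.3613
R=1: x+57/70x²=0 ⇒ x=−70/57=-1.2281; min R=1−1/(4·57/70)=0.6930>−1
Confirm numerically:
  x=-1.092: |R|=0.87901 <1
  x=-0.983: |R|=0.80384 <1
  x=-0.752: |R|=0.70848 <1
  x=-1.669: |R|=1.59924 >1
  x=-1.646: |R|=1.56016 >1
Interval (-1.2281, 0).

left endpoint -1.2281.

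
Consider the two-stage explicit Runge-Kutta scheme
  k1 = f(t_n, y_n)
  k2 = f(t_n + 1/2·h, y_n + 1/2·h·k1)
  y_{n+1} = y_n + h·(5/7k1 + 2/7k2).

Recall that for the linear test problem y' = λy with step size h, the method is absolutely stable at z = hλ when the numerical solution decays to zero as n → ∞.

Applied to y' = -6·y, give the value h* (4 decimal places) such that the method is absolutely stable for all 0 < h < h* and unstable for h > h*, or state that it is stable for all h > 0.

Set f=λy, z=hλ:
  k1=λy_n ⇒ h·k1=z·y_n;  k2=λ(1+1/2z)y_n ⇒ h·k2=z(1+1/2z)y_n
  y_{n+1}/y_n = 1 + 5/7z + 2/7z(1+1/2z) = 1 + z + 1/7z²
  ⇒ R(z) = 1 + z + 1/7z².

Find x<0 with |R(x)|<1.
x=-0.41: |R|=0.6140
R=1: x+1/7x²=0 ⇒ x=−7=-7.0000; min R=1−1/(4·1/7)=-0.7500>−1
Confirm numerically:
  x=-5.587: |R|=0.12778 <1
  x=-4.011: |R|=0.71270 <1
  x=-3.009: |R|=0.71556 <1
  x=-7.134: |R|=1.13657 >1
  x=-7.049: |R|=1.04934 >1
  x=-7.021: |R|=1.02106 >1
Interval (-7.0000, 0).

(-7.0000,0); λ=-6 ⇒ h* = (7)/6 = 1.1667.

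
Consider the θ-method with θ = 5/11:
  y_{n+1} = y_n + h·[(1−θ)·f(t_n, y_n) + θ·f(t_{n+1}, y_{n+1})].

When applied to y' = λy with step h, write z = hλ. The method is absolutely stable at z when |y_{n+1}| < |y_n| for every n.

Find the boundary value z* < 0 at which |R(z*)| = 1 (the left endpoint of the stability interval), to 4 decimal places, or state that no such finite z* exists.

z* = -22.0000.

On y'=λy, z=hλ:
  y_{n+1} = y_n + z·[6/11·y_n + 5/11·y_{n+1}] ⇒ (1 − 5/11z)y_{n+1} = (1 + 6/11z)y_n
  R(z) = (1 + 6/11z)/(1 − 5/11z).

Solve |R(x)|<1 on ℝ⁻.
x=-1.79: |R|=0.0130
R=−1: 1+6/11x = −1+5/11x ⇒ -1/11x=2 ⇒ x=2/(-1/11)=-22.0000
Confirm numerically:
  x=-21.275: |R|=0.99382 <1
  x=-16.113: |R|=0.93571 <1
  x=-14.494: |R|=0.91008 <1
  x=-11.068: |R|=0.83521 <1
  x=-22.303: |R|=1.00247 >1
  x=-22.145: |R|=1.00119 >1
So |R|<1 on (-22.0000, 0).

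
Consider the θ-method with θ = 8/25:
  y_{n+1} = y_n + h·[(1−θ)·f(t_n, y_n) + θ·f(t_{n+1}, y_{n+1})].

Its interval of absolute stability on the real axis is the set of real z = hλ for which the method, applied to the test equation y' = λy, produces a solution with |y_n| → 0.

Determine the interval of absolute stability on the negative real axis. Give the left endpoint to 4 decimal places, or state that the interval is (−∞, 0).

(-5.5556, 0).

Test eqn y'=λy, z=hλ:
  y_{n+1} = y_n + z·[17/25·y_n + 8/25·y_{n+1}] ⇒ (1 − 8/25z)y_{n+1} = (1 + 17/25z)y_n
  Hence R(z) = (1 + 17/25z)/(1 − 8/25z).

Need |R(x)|<1, x<0.
x=-1.76: |R|=0.1259
R=−1: 1+17/25x = −1+8/25x ⇒ -9/25x=2 ⇒ x=2/(-9/25)=-5.5556
Confirm numerically:
  x=-4.155: |R|=0.78357 <1
  x=-3.455: |R|=0.64086 <1
  x=-2.793: |R|=0.47484 <1
  x=-5.847: |R|=1.03654 >1
  x=-5.630: |R|=1.00957 >1
  x=-5.614: |R|=1.00752 >1
Interval (-5.5556, 0).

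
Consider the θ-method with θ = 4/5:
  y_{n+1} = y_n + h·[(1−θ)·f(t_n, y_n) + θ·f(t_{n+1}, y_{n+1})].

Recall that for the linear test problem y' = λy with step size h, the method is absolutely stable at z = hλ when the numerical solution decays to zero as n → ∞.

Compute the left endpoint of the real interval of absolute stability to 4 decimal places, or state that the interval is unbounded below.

(−∞, 0) — no finite endpoint.

Test eqn y'=λy, z=hλ:
  y_{n+1} = y_n + z·[1/5·y_n + 4/5·y_{n+1}] ⇒ (1 − 4/5z)y_{n+1} = (1 + 1/5z)y_n
  ⇒ R(z) = (1 + 1/5z)/(1 − 4/5z).

Need |R(x)|<1, x<0.
x=-1.72: |R|=0.2761
x=-2: |R|=0.2308
x=-10: |R|=0.1111
x=-100: |R|=0.2346
θ=4/5≥1/2 ⇒ |1+1/5x|<|1−4/5x| ∀x<0 ⇒ unbounded interval.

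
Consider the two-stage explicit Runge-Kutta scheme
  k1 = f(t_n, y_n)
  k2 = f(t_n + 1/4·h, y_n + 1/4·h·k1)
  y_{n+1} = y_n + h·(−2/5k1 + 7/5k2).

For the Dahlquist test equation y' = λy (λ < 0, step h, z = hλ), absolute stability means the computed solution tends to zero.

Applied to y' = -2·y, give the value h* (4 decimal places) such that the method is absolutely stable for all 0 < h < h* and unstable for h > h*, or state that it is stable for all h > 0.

Test eqn y'=λy, z=hλ:
  k1=λy_n ⇒ h·k1=z·y_n;  k2=λ(1+1/4z)y_n ⇒ h·k2=z(1+1/4z)y_n
  y_{n+1}/y_n = 1 − 2/5z + 7/5z(1+1/4z) = 1 + z + 7/20z²
  so R(z) = 1 + z + 7/20z².

Find x<0 with |R(x)|<1.
x=-1.45: |R|=0.2859
R=1: x+7/20x²=0 ⇒ x=−20/7=-2.8571; min R=1−1/(4·7/20)=0.2857>−1
Confirm numerically:
  x=-2.537: |R|=0.71573 <1
  x=-2.074: |R|=0.43152 <1
  x=-1.919: |R|=0.36990 <1
  x=-3.309: |R|=1.52332 >1
  x=-3.272: |R|=1.47509 >1
  x=-3.178: |R|=1.35689 >1
Stable set (-2.8571, 0).

(-2.8571,0); λ=-2 ⇒ h* = (20/7)/2 = 1.4286.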